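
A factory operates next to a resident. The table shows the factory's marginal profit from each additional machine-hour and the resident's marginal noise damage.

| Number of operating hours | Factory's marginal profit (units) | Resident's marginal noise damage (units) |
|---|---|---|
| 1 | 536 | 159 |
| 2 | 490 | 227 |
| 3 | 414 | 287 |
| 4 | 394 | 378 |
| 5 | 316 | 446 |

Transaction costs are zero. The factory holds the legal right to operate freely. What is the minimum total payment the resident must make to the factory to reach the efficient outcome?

Left alone the factory would choose level 5 (marginal profit stays positive).
Efficient level: k* = 4 (marginal profit ≥ marginal noise damage through 4).
The resident must at least cover the factory's forgone profit from cutting 5→4: 316 = 316.

316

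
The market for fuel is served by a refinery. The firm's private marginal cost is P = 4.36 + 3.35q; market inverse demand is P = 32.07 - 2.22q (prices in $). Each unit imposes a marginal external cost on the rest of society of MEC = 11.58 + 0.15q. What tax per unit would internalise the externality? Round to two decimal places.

tax = $12.00 per unit

Social marginal cost = private MC + MEC = 15.94 + 3.50q.
Set SMC = demand: 15.94 + 3.50q = 32.07 - 2.22q → q* = 2.8199.
The Pigouvian tax equals MEC at q*: 11.58 + 0.15×2.8199 = 12.0030.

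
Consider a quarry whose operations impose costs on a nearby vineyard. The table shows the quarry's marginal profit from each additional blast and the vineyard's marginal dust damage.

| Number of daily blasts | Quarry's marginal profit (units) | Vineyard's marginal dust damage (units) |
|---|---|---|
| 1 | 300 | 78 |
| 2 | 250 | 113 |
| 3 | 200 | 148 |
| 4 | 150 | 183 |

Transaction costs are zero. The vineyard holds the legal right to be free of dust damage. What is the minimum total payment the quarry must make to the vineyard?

339

Efficient level: marginal profit ≥ marginal dust damage through level 3, so k* = 3.
With the vineyard holding the right, the quarry must at least compensate total damage at k*: 78 + 113 + 148 = 339.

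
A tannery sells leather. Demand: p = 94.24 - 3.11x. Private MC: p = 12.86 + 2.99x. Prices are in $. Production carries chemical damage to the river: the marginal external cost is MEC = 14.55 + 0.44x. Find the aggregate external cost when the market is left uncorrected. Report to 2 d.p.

Market equilibrium (private): 12.86 + 2.99x = 94.24 - 3.11x → x_m = 13.3410.
Total external cost = ∫₀^{x_m} (14.55 + 0.44x) dx = 14.55×13.3410 + ½×0.44×13.3410² = 233.2677.

$233.27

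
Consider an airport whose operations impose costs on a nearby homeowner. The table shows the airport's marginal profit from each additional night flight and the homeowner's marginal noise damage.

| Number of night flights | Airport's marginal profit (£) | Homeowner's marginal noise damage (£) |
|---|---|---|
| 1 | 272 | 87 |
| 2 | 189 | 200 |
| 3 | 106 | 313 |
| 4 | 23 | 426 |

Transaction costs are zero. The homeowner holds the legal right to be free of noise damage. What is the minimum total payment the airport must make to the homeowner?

Efficient level: marginal profit ≥ marginal noise damage through level 1, so k* = 1.
With the homeowner holding the right, the airport must at least compensate total damage at k*: 87 = 87.

£87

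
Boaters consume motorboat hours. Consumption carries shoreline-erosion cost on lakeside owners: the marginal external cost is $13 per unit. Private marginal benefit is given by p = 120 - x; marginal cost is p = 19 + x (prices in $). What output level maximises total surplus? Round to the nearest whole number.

x* = 44

Social marginal benefit = demand − MEC = 107 - x.
Set SMB = MC: 107 - x = 19 + x → x* = 44.0000.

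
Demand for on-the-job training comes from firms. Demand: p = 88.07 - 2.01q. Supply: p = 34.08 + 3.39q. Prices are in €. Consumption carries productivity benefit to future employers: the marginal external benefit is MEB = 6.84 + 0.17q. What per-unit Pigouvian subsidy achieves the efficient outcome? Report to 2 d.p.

subsidy = €8.82 per unit

Social marginal benefit = demand + MEB = 94.91 - 1.84q.
Set SMB = MC: 94.91 - 1.84q = 34.08 + 3.39q → q* = 11.6310.
The Pigouvian subsidy equals MEB at q*: 6.84 + 0.17×11.6310 = 8.8173.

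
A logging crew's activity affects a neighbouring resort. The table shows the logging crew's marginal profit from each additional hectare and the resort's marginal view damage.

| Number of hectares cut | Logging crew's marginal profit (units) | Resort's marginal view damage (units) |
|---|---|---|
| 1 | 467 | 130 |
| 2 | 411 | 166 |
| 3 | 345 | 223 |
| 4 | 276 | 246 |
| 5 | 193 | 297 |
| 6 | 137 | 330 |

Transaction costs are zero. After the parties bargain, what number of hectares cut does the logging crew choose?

Bargaining reaches the level where marginal profit last exceeds marginal view damage.
That holds through level 4 (276 ≥ 246) but not at 5 (193 < 297).

4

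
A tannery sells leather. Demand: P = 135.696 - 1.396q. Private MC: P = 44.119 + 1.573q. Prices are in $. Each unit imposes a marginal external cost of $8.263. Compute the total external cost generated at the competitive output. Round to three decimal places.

Market equilibrium (private): 44.119 + 1.573q = 135.696 - 1.396q → q_m = 30.8444.
Total external cost = MEC × q_m = 8.263 × 30.8444 = 254.8673.

$254.867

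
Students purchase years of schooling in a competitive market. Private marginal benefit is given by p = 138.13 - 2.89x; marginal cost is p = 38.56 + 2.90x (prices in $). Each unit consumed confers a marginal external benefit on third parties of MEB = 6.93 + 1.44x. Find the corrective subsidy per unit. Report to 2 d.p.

Social marginal benefit = demand + MEB = 145.06 - 1.45x.
Set SMB = MC: 145.06 - 1.45x = 38.56 + 2.90x → x* = 24.4828.
The Pigouvian subsidy equals MEB at x*: 6.93 + 1.44×24.4828 = 42.1852.

subsidy = $42.19 per unit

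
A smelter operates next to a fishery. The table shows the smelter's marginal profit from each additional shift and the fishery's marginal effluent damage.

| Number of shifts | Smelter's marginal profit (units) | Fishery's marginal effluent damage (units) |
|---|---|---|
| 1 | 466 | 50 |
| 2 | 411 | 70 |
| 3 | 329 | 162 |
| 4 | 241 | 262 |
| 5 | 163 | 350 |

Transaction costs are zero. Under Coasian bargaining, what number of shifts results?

Bargaining reaches the level where marginal profit last exceeds marginal effluent damage.
That holds through level 3 (329 ≥ 162) but not at 4 (241 < 262).

3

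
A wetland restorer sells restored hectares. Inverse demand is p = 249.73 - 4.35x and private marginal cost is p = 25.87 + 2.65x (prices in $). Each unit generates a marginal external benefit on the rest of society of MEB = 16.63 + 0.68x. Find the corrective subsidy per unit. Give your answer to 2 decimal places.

subsidy = $42.51 per unit

Social marginal cost = private MC − MEB = 9.24 + 1.97x.
Set SMC = demand: 9.24 + 1.97x = 249.73 - 4.35x → x* = 38.0522.
The Pigouvian subsidy equals MEB at x*: 16.63 + 0.68×38.0522 = 42.5055.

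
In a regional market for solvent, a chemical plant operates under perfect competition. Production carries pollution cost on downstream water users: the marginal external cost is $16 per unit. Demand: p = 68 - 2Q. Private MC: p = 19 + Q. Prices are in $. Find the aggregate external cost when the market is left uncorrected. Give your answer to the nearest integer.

$261

Market equilibrium (private): 19 + Q = 68 - 2Q → Q_m = 16.3333.
Total external cost = MEC × Q_m = 16 × 16.3333 = 261.3328.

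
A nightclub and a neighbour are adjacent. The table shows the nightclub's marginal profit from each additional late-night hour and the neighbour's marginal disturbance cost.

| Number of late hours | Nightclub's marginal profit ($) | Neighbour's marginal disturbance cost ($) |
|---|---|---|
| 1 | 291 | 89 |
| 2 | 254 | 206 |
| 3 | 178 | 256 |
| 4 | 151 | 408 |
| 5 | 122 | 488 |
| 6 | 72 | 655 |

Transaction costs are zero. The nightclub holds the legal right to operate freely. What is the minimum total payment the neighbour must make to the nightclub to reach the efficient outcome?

$523

Left alone the nightclub would choose level 6 (marginal profit stays positive).
Efficient level: k* = 2 (marginal profit ≥ marginal disturbance cost through 2).
The neighbour must at least cover the nightclub's forgone profit from cutting 6→2: 178 + 151 + 122 + 72 = 523.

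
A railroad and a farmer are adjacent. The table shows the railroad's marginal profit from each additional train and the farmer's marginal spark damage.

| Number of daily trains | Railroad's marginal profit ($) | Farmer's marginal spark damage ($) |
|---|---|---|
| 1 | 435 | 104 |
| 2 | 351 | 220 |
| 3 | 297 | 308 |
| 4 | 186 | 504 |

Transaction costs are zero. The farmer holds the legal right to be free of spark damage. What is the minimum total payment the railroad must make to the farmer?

Efficient level: marginal profit ≥ marginal spark damage through level 2, so k* = 2.
With the farmer holding the right, the railroad must at least compensate total damage at k*: 104 + 220 = 324.

$324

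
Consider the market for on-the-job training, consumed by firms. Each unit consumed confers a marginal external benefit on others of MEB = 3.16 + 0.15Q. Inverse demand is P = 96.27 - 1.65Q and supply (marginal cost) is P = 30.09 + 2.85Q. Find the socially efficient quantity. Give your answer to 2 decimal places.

Q* = 15.94

Social marginal benefit = demand + MEB = 99.43 - 1.50Q.
Set SMB = MC: 99.43 - 1.50Q = 30.09 + 2.85Q → Q* = 15.9402.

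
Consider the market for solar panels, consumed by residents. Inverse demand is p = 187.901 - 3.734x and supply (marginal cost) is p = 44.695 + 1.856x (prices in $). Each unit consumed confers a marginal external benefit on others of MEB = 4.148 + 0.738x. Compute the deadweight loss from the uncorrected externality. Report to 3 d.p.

Market equilibrium (private): 44.695 + 1.856x = 187.901 - 3.734x → x_m = 25.6182.
Social marginal benefit = demand + MEB = 192.049 - 2.996x.
Set SMB = MC: 192.049 - 2.996x = 44.695 + 1.856x → x* = 30.3697.
Height of the DWL triangle at x_m is SMB(x_m) − MC(x_m) = MEB(x_m) = 23.0543.
DWL = ½ × 4.7515 × 23.0543 = 54.7713.

DWL = $54.771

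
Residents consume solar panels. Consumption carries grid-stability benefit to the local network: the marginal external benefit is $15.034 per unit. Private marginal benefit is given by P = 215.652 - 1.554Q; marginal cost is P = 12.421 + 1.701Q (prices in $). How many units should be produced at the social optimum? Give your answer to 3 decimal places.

Q* = 67.055

Social marginal benefit = demand + MEB = 230.686 - 1.554Q.
Set SMB = MC: 230.686 - 1.554Q = 12.421 + 1.701Q → Q* = 67.0553.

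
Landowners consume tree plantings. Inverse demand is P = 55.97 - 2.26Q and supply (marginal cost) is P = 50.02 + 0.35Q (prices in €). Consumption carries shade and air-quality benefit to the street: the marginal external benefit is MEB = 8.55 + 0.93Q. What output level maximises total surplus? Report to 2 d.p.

Q* = 8.63

Social marginal benefit = demand + MEB = 64.52 - 1.33Q.
Set SMB = MC: 64.52 - 1.33Q = 50.02 + 0.35Q → Q* = 8.6310.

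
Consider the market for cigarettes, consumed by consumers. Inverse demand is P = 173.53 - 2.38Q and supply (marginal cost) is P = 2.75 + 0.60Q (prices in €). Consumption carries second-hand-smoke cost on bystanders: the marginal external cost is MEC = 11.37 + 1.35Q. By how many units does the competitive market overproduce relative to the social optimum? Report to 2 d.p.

Market equilibrium (private): 2.75 + 0.60Q = 173.53 - 2.38Q → Q_m = 57.3087.
Social marginal benefit = demand − MEC = 162.16 - 3.73Q.
Set SMB = MC: 162.16 - 3.73Q = 2.75 + 0.60Q → Q* = 36.8152.
Gap = |57.3087 − 36.8152| = 20.4935.

20.49 units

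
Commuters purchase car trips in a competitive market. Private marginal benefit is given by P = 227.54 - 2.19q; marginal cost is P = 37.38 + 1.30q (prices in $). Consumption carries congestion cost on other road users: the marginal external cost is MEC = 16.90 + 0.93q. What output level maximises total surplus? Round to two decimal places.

q* = 39.20

Social marginal benefit = demand − MEC = 210.64 - 3.12q.
Set SMB = MC: 210.64 - 3.12q = 37.38 + 1.30q → q* = 39.1991.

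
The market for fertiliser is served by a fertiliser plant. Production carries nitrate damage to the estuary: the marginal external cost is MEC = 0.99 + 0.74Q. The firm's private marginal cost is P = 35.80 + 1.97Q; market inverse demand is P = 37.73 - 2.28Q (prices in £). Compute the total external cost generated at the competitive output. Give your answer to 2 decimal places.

£0.53

Market equilibrium (private): 35.80 + 1.97Q = 37.73 - 2.28Q → Q_m = 0.4541.
Total external cost = ∫₀^{Q_m} (0.99 + 0.74Q) dQ = 0.99×0.4541 + ½×0.74×0.4541² = 0.5259.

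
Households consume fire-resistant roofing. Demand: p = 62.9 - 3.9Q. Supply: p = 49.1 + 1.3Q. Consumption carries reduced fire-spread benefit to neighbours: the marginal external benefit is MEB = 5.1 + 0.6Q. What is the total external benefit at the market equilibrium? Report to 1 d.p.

15.6

Market equilibrium (private): 49.1 + 1.3Q = 62.9 - 3.9Q → Q_m = 2.6538.
Total external benefit = ∫₀^{Q_m} (5.1 + 0.6Q) dQ = 5.1×2.6538 + ½×0.6×2.6538² = 15.6472.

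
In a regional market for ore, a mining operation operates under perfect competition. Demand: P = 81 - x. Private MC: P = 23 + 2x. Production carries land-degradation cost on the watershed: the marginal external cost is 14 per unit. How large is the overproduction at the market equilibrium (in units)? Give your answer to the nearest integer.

5 units

Market equilibrium (private): 23 + 2x = 81 - x → x_m = 19.3333.
Social marginal cost = private MC + MEC = 37 + 2x.
Set SMC = demand: 37 + 2x = 81 - x → x* = 14.6667.
Gap = |19.3333 − 14.6667| = 4.6666.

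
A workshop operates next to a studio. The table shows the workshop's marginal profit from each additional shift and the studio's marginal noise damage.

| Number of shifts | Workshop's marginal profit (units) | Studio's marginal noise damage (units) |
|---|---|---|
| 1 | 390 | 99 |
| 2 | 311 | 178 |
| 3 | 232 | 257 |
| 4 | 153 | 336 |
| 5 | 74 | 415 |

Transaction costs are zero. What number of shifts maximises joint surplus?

Bargaining reaches the level where marginal profit last exceeds marginal noise damage.
That holds through level 2 (311 ≥ 178) but not at 3 (232 < 257).

2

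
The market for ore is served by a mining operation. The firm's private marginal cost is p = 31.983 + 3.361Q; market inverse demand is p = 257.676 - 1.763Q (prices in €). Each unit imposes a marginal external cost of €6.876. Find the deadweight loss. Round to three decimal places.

Market equilibrium (private): 31.983 + 3.361Q = 257.676 - 1.763Q → Q_m = 44.0463.
Social marginal cost = private MC + MEC = 38.859 + 3.361Q.
Set SMC = demand: 38.859 + 3.361Q = 257.676 - 1.763Q → Q* = 42.7043.
The loss is the area between SMC and demand from Q* to Q_m; with linear curves that's a triangle of height MEC(Q_m).
DWL = ½ × 1.3420 × 6.8760 = 4.6138.

DWL = €4.614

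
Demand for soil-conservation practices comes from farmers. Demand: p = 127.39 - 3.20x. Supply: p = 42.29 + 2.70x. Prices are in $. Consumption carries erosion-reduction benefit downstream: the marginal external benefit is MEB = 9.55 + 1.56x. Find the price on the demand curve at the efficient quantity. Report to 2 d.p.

Social marginal benefit = demand + MEB = 136.94 - 1.64x.
Set SMB = MC: 136.94 - 1.64x = 42.29 + 2.70x → x* = 21.8088.
Consumer price on the demand curve at x*: 127.39 − 3.20×21.8088 = 57.6018.

P = $57.60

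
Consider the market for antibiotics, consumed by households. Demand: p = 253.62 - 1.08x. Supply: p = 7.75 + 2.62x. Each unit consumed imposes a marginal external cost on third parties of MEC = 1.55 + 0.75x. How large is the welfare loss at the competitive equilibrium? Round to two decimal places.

Market equilibrium (private): 7.75 + 2.62x = 253.62 - 1.08x → x_m = 66.4514.
Social marginal benefit = demand − MEC = 252.07 - 1.83x.
Set SMB = MC: 252.07 - 1.83x = 7.75 + 2.62x → x* = 54.9034.
Height of the DWL triangle at x_m is MC(x_m) − SMB(x_m) = MEC(x_m) = 51.3885.
DWL = ½ × 11.5480 × 51.3885 = 296.7172.

DWL = 296.72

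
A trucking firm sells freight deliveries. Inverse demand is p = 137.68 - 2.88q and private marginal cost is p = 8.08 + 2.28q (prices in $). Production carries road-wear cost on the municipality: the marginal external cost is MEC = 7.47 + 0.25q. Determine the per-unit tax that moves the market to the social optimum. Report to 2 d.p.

Social marginal cost = private MC + MEC = 15.55 + 2.53q.
Set SMC = demand: 15.55 + 2.53q = 137.68 - 2.88q → q* = 22.5749.
The Pigouvian tax equals MEC at q*: 7.47 + 0.25×22.5749 = 13.1137.

tax = $13.11 per unit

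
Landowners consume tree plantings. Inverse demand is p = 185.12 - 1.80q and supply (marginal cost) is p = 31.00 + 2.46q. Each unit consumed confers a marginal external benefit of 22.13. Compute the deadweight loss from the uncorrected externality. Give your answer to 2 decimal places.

DWL = 57.48

Market equilibrium (private): 31.00 + 2.46q = 185.12 - 1.80q → q_m = 36.1784.
Social marginal benefit = demand + MEB = 207.25 - 1.80q.
Set SMB = MC: 207.25 - 1.80q = 31.00 + 2.46q → q* = 41.3732.
The loss is the area between SMB and MC from q* to q_m; with linear curves that's a triangle of height MEB(q_m).
DWL = ½ × 5.1948 × 22.1300 = 57.4805.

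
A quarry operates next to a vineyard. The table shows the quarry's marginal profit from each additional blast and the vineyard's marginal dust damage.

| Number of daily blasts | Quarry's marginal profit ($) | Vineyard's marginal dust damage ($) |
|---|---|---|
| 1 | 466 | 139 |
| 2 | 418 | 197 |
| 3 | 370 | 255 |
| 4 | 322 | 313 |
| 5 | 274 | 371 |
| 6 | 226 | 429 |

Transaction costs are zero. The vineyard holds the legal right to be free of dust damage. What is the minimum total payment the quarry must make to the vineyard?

Efficient level: marginal profit ≥ marginal dust damage through level 4, so k* = 4.
With the vineyard holding the right, the quarry must at least compensate total damage at k*: 139 + 197 + 255 + 313 = 904.

$904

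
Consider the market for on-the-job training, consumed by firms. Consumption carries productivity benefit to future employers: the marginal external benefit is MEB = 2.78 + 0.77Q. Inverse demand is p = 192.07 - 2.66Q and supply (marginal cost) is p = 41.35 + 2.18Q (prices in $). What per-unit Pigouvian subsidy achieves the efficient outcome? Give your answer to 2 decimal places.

subsidy = $31.82 per unit

Social marginal benefit = demand + MEB = 194.85 - 1.89Q.
Set SMB = MC: 194.85 - 1.89Q = 41.35 + 2.18Q → Q* = 37.7150.
The Pigouvian subsidy equals MEB at Q*: 2.78 + 0.77×37.7150 = 31.8206.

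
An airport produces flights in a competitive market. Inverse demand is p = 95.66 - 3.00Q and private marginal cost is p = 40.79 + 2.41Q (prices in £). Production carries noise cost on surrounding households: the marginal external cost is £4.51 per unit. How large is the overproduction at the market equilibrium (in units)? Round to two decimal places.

Market equilibrium (private): 40.79 + 2.41Q = 95.66 - 3.00Q → Q_m = 10.1423.
Social marginal cost = private MC + MEC = 45.30 + 2.41Q.
Set SMC = demand: 45.30 + 2.41Q = 95.66 - 3.00Q → Q* = 9.3087.
Gap = |10.1423 − 9.3087| = 0.8336.

0.83 units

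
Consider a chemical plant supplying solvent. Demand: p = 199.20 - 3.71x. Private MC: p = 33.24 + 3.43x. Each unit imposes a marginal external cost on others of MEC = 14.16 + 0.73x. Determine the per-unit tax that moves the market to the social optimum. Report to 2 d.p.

tax = 28.24 per unit

Social marginal cost = private MC + MEC = 47.40 + 4.16x.
Set SMC = demand: 47.40 + 4.16x = 199.20 - 3.71x → x* = 19.2884.
The Pigouvian tax equals MEC at x*: 14.16 + 0.73×19.2884 = 28.2405.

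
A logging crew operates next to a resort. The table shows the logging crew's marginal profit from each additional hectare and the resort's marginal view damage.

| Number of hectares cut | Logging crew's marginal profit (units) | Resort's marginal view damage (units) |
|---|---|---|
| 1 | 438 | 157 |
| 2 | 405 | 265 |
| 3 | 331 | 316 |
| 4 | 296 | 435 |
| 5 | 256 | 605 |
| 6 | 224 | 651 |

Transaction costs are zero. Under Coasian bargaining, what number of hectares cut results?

3

Bargaining reaches the level where marginal profit last exceeds marginal view damage.
That holds through level 3 (331 ≥ 316) but not at 4 (296 < 435).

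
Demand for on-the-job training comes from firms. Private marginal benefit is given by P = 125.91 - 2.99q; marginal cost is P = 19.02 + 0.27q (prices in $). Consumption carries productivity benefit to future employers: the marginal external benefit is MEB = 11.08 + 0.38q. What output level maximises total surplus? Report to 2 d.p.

q* = 40.96

Social marginal benefit = demand + MEB = 136.99 - 2.61q.
Set SMB = MC: 136.99 - 2.61q = 19.02 + 0.27q → q* = 40.9618.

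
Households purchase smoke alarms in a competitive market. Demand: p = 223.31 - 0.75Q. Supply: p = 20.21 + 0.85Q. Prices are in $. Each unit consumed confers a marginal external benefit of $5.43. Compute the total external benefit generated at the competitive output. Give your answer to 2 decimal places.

$689.27

Market equilibrium (private): 20.21 + 0.85Q = 223.31 - 0.75Q → Q_m = 126.9375.
Total external benefit = MEB × Q_m = 5.43 × 126.9375 = 689.2706.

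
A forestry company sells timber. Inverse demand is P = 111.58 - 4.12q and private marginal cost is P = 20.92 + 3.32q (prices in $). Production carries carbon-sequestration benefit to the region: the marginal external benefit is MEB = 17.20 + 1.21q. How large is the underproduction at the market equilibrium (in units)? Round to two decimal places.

Market equilibrium (private): 20.92 + 3.32q = 111.58 - 4.12q → q_m = 12.1855.
Social marginal cost = private MC − MEB = 3.72 + 2.11q.
Set SMC = demand: 3.72 + 2.11q = 111.58 - 4.12q → q* = 17.3130.
Gap = |12.1855 − 17.3130| = 5.1275.

5.13 units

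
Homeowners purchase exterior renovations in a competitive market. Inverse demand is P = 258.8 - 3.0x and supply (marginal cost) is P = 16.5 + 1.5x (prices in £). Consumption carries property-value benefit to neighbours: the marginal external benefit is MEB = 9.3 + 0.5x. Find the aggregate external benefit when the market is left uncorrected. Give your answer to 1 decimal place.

£1225.6

Market equilibrium (private): 16.5 + 1.5x = 258.8 - 3.0x → x_m = 53.8444.
Total external benefit = ∫₀^{x_m} (9.3 + 0.5x) dx = 9.3×53.8444 + ½×0.5×53.8444² = 1225.5578.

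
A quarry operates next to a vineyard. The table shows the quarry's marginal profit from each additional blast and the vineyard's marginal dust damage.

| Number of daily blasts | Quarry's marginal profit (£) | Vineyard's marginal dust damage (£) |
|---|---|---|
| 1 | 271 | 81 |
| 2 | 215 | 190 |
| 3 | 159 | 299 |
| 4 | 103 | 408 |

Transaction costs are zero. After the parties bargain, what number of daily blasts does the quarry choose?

Bargaining reaches the level where marginal profit last exceeds marginal dust damage.
That holds through level 2 (215 ≥ 190) but not at 3 (159 < 299).

2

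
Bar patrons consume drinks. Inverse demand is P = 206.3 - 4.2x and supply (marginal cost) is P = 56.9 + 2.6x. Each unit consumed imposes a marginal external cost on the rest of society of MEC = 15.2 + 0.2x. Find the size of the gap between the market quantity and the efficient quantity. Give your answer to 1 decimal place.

2.8 units

Market equilibrium (private): 56.9 + 2.6x = 206.3 - 4.2x → x_m = 21.9706.
Social marginal benefit = demand − MEC = 191.1 - 4.4x.
Set SMB = MC: 191.1 - 4.4x = 56.9 + 2.6x → x* = 19.1714.
Gap = |21.9706 − 19.1714| = 2.7992.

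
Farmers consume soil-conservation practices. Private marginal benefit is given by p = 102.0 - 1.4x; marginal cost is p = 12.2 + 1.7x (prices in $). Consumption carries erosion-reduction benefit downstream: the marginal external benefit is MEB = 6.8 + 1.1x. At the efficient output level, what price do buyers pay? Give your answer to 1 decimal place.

Social marginal benefit = demand + MEB = 108.8 - 0.3x.
Set SMB = MC: 108.8 - 0.3x = 12.2 + 1.7x → x* = 48.3000.
Consumer price on the demand curve at x*: 102.0 − 1.4×48.3000 = 34.3800.

P = $34.4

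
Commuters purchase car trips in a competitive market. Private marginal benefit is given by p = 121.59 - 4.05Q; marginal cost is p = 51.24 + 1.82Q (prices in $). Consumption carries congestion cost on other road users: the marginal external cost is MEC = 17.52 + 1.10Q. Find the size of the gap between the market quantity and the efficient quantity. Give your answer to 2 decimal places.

Market equilibrium (private): 51.24 + 1.82Q = 121.59 - 4.05Q → Q_m = 11.9847.
Social marginal benefit = demand − MEC = 104.07 - 5.15Q.
Set SMB = MC: 104.07 - 5.15Q = 51.24 + 1.82Q → Q* = 7.5796.
Gap = |11.9847 − 7.5796| = 4.4051.

4.41 units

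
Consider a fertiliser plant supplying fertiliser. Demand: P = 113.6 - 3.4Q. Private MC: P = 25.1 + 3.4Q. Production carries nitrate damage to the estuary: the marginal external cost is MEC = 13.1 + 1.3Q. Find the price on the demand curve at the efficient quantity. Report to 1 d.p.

P = 82.0

Social marginal cost = private MC + MEC = 38.2 + 4.7Q.
Set SMC = demand: 38.2 + 4.7Q = 113.6 - 3.4Q → Q* = 9.3086.
Consumer price on the demand curve at Q*: 113.6 − 3.4×9.3086 = 81.9508.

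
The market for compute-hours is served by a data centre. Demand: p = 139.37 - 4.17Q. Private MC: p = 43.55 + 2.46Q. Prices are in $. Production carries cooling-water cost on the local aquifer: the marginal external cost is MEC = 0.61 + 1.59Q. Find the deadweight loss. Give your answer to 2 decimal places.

DWL = $33.85

Market equilibrium (private): 43.55 + 2.46Q = 139.37 - 4.17Q → Q_m = 14.4525.
Social marginal cost = private MC + MEC = 44.16 + 4.05Q.
Set SMC = demand: 44.16 + 4.05Q = 139.37 - 4.17Q → Q* = 11.5827.
Height of the DWL triangle at Q_m is SMC(Q_m) − demand(Q_m) = MEC(Q_m) = 23.5895.
DWL = ½ × 2.8698 × 23.5895 = 33.8486.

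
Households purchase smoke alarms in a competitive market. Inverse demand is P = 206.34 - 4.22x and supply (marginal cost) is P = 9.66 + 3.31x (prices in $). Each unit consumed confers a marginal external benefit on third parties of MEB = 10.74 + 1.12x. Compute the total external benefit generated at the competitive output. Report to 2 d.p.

Market equilibrium (private): 9.66 + 3.31x = 206.34 - 4.22x → x_m = 26.1195.
Total external benefit = ∫₀^{x_m} (10.74 + 1.12x) dx = 10.74×26.1195 + ½×1.12×26.1195² = 662.5713.

$662.57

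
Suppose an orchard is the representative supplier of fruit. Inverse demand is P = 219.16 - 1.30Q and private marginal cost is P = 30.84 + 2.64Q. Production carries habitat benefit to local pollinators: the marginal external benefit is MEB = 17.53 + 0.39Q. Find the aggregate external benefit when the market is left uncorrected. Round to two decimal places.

Market equilibrium (private): 30.84 + 2.64Q = 219.16 - 1.30Q → Q_m = 47.7970.
Total external benefit = ∫₀^{Q_m} (17.53 + 0.39Q) dQ = 17.53×47.7970 + ½×0.39×47.7970² = 1283.3693.

1283.37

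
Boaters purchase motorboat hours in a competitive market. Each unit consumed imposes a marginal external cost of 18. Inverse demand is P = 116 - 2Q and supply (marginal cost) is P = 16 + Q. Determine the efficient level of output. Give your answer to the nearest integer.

Social marginal benefit = demand − MEC = 98 - 2Q.
Set SMB = MC: 98 - 2Q = 16 + Q → Q* = 27.3333.

Q* = 27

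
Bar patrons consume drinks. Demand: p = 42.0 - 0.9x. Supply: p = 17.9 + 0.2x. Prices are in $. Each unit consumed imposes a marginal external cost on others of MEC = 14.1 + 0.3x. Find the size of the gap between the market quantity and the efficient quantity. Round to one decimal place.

14.8 units

Market equilibrium (private): 17.9 + 0.2x = 42.0 - 0.9x → x_m = 21.9091.
Social marginal benefit = demand − MEC = 27.9 - 1.2x.
Set SMB = MC: 27.9 - 1.2x = 17.9 + 0.2x → x* = 7.1429.
Gap = |21.9091 − 7.1429| = 14.7662.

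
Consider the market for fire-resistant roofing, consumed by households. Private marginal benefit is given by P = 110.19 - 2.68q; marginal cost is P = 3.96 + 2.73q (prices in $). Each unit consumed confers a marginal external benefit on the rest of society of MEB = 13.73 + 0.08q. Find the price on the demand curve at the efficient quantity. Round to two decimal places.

Social marginal benefit = demand + MEB = 123.92 - 2.60q.
Set SMB = MC: 123.92 - 2.60q = 3.96 + 2.73q → q* = 22.5066.
Consumer price on the demand curve at q*: 110.19 − 2.68×22.5066 = 49.8723.

P = $49.87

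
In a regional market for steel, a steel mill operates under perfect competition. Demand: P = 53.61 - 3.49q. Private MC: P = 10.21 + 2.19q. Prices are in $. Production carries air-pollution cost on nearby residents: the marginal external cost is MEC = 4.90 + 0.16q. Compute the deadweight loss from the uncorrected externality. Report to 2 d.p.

DWL = $3.21

Market equilibrium (private): 10.21 + 2.19q = 53.61 - 3.49q → q_m = 7.6408.
Social marginal cost = private MC + MEC = 15.11 + 2.35q.
Set SMC = demand: 15.11 + 2.35q = 53.61 - 3.49q → q* = 6.5925.
The loss is the area between SMC and demand from q* to q_m; with linear curves that's a triangle of height MEC(q_m).
DWL = ½ × 1.0483 × 6.1225 = 3.2091.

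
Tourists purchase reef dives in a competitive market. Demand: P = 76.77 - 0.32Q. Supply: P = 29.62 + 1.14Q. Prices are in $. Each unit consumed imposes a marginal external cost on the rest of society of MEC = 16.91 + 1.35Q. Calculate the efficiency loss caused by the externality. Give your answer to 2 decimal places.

Market equilibrium (private): 29.62 + 1.14Q = 76.77 - 0.32Q → Q_m = 32.2945.
Social marginal benefit = demand − MEC = 59.86 - 1.67Q.
Set SMB = MC: 59.86 - 1.67Q = 29.62 + 1.14Q → Q* = 10.7616.
Height of the DWL triangle at Q_m is MC(Q_m) − SMB(Q_m) = MEC(Q_m) = 60.5076.
DWL = ½ × 21.5329 × 60.5076 = 651.4521.

DWL = $651.45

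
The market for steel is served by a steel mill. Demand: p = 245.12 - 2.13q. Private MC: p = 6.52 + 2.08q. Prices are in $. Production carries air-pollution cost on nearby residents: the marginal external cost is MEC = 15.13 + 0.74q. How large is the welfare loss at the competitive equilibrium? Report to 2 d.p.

Market equilibrium (private): 6.52 + 2.08q = 245.12 - 2.13q → q_m = 56.6746.
Social marginal cost = private MC + MEC = 21.65 + 2.82q.
Set SMC = demand: 21.65 + 2.82q = 245.12 - 2.13q → q* = 45.1455.
The loss is the area between SMC and demand from q* to q_m; with linear curves that's a triangle of height MEC(q_m).
DWL = ½ × 11.5291 × 57.0692 = 328.9783.

DWL = $328.98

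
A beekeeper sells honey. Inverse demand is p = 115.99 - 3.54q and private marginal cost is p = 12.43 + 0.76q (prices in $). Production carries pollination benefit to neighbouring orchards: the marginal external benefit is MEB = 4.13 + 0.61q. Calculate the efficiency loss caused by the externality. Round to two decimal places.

DWL = $48.00

Market equilibrium (private): 12.43 + 0.76q = 115.99 - 3.54q → q_m = 24.0837.
Social marginal cost = private MC − MEB = 8.30 + 0.15q.
Set SMC = demand: 8.30 + 0.15q = 115.99 - 3.54q → q* = 29.1843.
The welfare-loss triangle has base |q_m − q*| and height MEB(q_m) (the vertical gap between SMC and demand is zero at q* and MEB at q_m).
DWL = ½ × 5.1006 × 18.8211 = 47.9995.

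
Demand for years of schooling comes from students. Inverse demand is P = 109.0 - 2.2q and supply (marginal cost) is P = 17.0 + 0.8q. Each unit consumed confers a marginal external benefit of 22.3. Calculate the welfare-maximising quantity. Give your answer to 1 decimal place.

q* = 38.1

Social marginal benefit = demand + MEB = 131.3 - 2.2q.
Set SMB = MC: 131.3 - 2.2q = 17.0 + 0.8q → q* = 38.1000.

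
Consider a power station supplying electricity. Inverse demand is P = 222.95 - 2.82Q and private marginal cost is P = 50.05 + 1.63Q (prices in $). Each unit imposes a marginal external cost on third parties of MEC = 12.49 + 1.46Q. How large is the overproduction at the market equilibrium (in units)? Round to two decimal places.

Market equilibrium (private): 50.05 + 1.63Q = 222.95 - 2.82Q → Q_m = 38.8539.
Social marginal cost = private MC + MEC = 62.54 + 3.09Q.
Set SMC = demand: 62.54 + 3.09Q = 222.95 - 2.82Q → Q* = 27.1421.
Gap = |38.8539 − 27.1421| = 11.7118.

11.71 units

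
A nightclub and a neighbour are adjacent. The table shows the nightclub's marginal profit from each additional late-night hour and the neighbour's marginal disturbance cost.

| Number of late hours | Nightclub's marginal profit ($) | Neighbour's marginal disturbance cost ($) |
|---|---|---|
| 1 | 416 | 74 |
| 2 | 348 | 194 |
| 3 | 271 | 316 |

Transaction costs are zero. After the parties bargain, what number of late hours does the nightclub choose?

Bargaining reaches the level where marginal profit last exceeds marginal disturbance cost.
That holds through level 2 (348 ≥ 194) but not at 3 (271 < 316).

2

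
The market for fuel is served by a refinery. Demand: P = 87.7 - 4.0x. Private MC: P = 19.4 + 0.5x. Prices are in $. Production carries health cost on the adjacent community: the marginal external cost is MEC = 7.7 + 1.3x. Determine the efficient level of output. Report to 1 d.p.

x* = 10.4

Social marginal cost = private MC + MEC = 27.1 + 1.8x.
Set SMC = demand: 27.1 + 1.8x = 87.7 - 4.0x → x* = 10.4483.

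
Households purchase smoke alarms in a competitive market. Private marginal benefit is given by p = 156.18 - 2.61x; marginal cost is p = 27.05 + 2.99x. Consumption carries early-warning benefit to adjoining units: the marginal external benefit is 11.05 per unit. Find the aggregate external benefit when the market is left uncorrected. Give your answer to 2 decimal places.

254.80

Market equilibrium (private): 27.05 + 2.99x = 156.18 - 2.61x → x_m = 23.0589.
Total external benefit = MEB × x_m = 11.05 × 23.0589 = 254.8008.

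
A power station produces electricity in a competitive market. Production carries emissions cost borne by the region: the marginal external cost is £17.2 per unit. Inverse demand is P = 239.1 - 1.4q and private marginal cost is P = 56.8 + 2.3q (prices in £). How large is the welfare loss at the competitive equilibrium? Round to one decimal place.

DWL = £40.0

Market equilibrium (private): 56.8 + 2.3q = 239.1 - 1.4q → q_m = 49.2703.
Social marginal cost = private MC + MEC = 74.0 + 2.3q.
Set SMC = demand: 74.0 + 2.3q = 239.1 - 1.4q → q* = 44.6216.
The loss is the area between SMC and demand from q* to q_m; with linear curves that's a triangle of height MEC(q_m).
DWL = ½ × 4.6487 × 17.2000 = 39.9788.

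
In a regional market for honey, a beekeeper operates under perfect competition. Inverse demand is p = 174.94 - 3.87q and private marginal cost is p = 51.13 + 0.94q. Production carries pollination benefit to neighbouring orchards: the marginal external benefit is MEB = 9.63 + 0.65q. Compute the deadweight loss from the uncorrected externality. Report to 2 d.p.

Market equilibrium (private): 51.13 + 0.94q = 174.94 - 3.87q → q_m = 25.7401.
Social marginal cost = private MC − MEB = 41.50 + 0.29q.
Set SMC = demand: 41.50 + 0.29q = 174.94 - 3.87q → q* = 32.0769.
The loss is the area between SMC and demand from q* to q_m; with linear curves that's a triangle of height MEB(q_m).
DWL = ½ × 6.3368 × 26.3611 = 83.5225.

DWL = 83.52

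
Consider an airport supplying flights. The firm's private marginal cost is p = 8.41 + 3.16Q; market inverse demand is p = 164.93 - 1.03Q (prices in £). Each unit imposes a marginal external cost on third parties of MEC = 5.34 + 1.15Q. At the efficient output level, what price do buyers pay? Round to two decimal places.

P = £135.77

Social marginal cost = private MC + MEC = 13.75 + 4.31Q.
Set SMC = demand: 13.75 + 4.31Q = 164.93 - 1.03Q → Q* = 28.3109.
Consumer price on the demand curve at Q*: 164.93 − 1.03×28.3109 = 135.7698.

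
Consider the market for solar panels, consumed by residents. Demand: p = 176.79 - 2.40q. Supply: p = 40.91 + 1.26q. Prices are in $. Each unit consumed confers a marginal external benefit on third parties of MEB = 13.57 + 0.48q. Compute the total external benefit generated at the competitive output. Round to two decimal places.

Market equilibrium (private): 40.91 + 1.26q = 176.79 - 2.40q → q_m = 37.1257.
Total external benefit = ∫₀^{q_m} (13.57 + 0.48q) dq = 13.57×37.1257 + ½×0.48×37.1257² = 834.5920.

$834.59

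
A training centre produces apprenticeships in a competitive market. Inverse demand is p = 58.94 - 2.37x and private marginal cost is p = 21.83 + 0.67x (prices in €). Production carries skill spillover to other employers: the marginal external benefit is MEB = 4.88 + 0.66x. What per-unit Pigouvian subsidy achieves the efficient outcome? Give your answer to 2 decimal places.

Social marginal cost = private MC − MEB = 16.95 + 0.01x.
Set SMC = demand: 16.95 + 0.01x = 58.94 - 2.37x → x* = 17.6429.
The Pigouvian subsidy equals MEB at x*: 4.88 + 0.66×17.6429 = 16.5243.

subsidy = €16.52 per unit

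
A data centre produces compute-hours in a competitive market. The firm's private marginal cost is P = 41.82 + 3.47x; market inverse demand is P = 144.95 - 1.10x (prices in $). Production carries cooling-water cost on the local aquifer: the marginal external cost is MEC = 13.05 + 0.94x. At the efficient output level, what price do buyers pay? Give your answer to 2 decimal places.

Social marginal cost = private MC + MEC = 54.87 + 4.41x.
Set SMC = demand: 54.87 + 4.41x = 144.95 - 1.10x → x* = 16.3485.
Consumer price on the demand curve at x*: 144.95 − 1.10×16.3485 = 126.9667.

P = $126.97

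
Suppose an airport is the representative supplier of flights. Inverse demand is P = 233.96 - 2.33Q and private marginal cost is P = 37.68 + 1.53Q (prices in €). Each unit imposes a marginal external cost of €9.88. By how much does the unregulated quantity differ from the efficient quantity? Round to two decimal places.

2.56 units

Market equilibrium (private): 37.68 + 1.53Q = 233.96 - 2.33Q → Q_m = 50.8497.
Social marginal cost = private MC + MEC = 47.56 + 1.53Q.
Set SMC = demand: 47.56 + 1.53Q = 233.96 - 2.33Q → Q* = 48.2902.
Gap = |50.8497 − 48.2902| = 2.5595.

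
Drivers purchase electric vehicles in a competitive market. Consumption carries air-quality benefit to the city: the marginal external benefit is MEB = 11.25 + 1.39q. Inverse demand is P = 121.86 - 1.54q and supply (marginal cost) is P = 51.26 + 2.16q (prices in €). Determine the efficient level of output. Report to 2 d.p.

q* = 35.43

Social marginal benefit = demand + MEB = 133.11 - 0.15q.
Set SMB = MC: 133.11 - 0.15q = 51.26 + 2.16q → q* = 35.4329.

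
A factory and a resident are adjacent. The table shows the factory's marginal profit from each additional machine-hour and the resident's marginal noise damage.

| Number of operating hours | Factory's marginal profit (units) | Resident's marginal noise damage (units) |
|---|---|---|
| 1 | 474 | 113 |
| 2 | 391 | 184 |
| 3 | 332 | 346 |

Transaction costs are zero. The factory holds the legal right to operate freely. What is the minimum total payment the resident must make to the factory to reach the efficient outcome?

Left alone the factory would choose level 3 (marginal profit stays positive).
Efficient level: k* = 2 (marginal profit ≥ marginal noise damage through 2).
The resident must at least cover the factory's forgone profit from cutting 3→2: 332 = 332.

332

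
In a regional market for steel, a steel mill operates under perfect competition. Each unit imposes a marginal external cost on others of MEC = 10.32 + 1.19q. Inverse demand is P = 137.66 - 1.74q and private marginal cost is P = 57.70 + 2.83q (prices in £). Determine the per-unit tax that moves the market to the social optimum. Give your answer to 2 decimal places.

tax = £24.71 per unit

Social marginal cost = private MC + MEC = 68.02 + 4.02q.
Set SMC = demand: 68.02 + 4.02q = 137.66 - 1.74q → q* = 12.0903.
The Pigouvian tax equals MEC at q*: 10.32 + 1.19×12.0903 = 24.7075.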